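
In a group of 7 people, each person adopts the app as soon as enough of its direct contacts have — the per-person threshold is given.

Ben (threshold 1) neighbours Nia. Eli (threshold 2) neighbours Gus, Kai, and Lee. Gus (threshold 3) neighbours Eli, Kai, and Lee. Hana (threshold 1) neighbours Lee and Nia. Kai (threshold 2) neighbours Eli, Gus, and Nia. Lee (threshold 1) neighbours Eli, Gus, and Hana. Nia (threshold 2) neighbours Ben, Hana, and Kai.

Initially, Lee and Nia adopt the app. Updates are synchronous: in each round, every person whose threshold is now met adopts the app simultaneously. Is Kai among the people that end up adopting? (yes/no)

Round 1 — Lee, Nia adopt the app (initial).
Round 2 — checking thresholds:
  Ben: 1 of 1 neighbours ≥ 1, adopts the app.
  Eli: 1 of 3 neighbours < 2, not yet.
  Gus: 1 of 3 neighbours < 3, not yet.
  Hana: 2 of 2 neighbours ≥ 1, adopts the app.
  Kai: 1 of 3 neighbours < 2, not yet.
Round 3 — no new adoptions; cascade stops.

no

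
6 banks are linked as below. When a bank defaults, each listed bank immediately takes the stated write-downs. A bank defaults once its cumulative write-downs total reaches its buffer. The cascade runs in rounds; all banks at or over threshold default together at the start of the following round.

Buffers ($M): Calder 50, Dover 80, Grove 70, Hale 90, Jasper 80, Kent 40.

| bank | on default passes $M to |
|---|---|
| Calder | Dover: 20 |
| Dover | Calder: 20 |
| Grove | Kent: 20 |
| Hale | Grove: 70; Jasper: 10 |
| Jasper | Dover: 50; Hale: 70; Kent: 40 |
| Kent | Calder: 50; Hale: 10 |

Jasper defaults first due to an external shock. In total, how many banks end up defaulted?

Round 1 — Jasper defaults (initial).
  Dover: +50 → 50 < 80
  Hale: +70 → 70 < 90
  Kent: +40 → 40 ≥ 40
Round 2 — Kent defaults.
  Calder: +50 → 50 ≥ 50
  Hale: +10 → 80 < 90
Round 3 — Calder defaults.
  Dover: +20 → 70 < 80
No further defaults.

3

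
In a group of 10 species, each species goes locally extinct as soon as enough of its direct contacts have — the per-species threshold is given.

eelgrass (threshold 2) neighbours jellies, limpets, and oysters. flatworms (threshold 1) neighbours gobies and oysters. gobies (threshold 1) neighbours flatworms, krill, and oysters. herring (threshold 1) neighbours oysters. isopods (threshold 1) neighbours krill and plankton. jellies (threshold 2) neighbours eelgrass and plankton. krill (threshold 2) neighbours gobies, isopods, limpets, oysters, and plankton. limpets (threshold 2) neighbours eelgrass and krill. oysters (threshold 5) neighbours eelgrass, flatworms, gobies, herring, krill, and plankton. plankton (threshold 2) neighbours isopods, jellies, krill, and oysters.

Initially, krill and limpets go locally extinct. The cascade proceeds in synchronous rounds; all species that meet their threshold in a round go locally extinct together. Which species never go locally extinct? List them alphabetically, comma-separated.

eelgrass, herring, jellies, oysters

Round 1 — krill, limpets go locally extinct (initial).
Round 2 — checking thresholds:
  eelgrass: 1 of 3 neighbours < 2, not yet.
  gobies: 1 of 3 neighbours ≥ 1, goes locally extinct.
  isopods: 1 of 2 neighbours ≥ 1, goes locally extinct.
  oysters: 1 of 6 neighbours < 5, not yet.
  plankton: 1 of 4 neighbours < 2, not yet.
Round 3 — checking thresholds:
  eelgrass: 1 of 3 neighbours < 2, not yet.
  flatworms: 1 of 2 neighbours ≥ 1, goes locally extinct.
  oysters: 2 of 6 neighbours < 5, not yet.
  plankton: 2 of 4 neighbours ≥ 2, goes locally extinct.
Round 4 — no new extinctions; cascade stops.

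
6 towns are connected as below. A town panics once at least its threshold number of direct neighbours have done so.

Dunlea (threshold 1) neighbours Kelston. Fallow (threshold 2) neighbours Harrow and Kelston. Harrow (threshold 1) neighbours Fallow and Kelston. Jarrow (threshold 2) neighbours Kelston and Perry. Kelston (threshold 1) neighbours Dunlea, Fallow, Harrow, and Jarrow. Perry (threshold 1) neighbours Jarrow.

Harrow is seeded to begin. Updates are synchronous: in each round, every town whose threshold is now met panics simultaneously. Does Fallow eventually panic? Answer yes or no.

Round 1 — Harrow panics (initial).
Round 2 — checking thresholds:
  Fallow: 1 of 2 neighbours < 2, not yet.
  Kelston: 1 of 4 neighbours ≥ 1, panics.
Round 3 — checking thresholds:
  Dunlea: 1 of 1 neighbours ≥ 1, panics.
  Fallow: 2 of 2 neighbours ≥ 2, panics.
  Jarrow: 1 of 2 neighbours < 2, not yet.
Round 4 — no new panics; cascade stops.

yes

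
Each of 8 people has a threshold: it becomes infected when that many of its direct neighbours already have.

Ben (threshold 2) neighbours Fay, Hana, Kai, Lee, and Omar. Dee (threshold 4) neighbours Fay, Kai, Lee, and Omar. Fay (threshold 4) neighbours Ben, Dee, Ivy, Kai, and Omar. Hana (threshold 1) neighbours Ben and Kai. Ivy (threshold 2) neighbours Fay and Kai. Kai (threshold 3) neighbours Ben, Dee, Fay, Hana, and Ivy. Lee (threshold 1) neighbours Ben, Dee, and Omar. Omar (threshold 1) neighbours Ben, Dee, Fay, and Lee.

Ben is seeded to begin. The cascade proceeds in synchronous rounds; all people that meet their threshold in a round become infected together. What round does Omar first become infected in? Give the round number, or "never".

2

Round 1 — Ben becomes infected (initial).
Round 2 — checking thresholds:
  Fay: 1 of 5 neighbours < 4, not yet.
  Hana: 1 of 2 neighbours ≥ 1, becomes infected.
  Kai: 1 of 5 neighbours < 3, not yet.
  Lee: 1 of 3 neighbours ≥ 1, becomes infected.
  Omar: 1 of 4 neighbours ≥ 1, becomes infected.
Round 3 — no new infections; cascade stops.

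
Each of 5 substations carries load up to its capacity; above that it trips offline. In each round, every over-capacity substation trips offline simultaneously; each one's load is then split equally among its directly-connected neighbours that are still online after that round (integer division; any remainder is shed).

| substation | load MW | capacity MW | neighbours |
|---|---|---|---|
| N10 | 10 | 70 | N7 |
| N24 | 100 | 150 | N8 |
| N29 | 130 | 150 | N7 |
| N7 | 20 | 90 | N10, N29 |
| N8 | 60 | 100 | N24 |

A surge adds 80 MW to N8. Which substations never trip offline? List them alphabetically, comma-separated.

N10, N29, N7

Round 1 — N8 at 140 > 100. N8 trips offline.
  N8 sheds 140 MW to N24: 140 each.
    N24: 100+140 = 240 > 150
Round 2 — N24 trips offline.
  N24 sheds 240 MW: no online neighbours, lost.
No further trips.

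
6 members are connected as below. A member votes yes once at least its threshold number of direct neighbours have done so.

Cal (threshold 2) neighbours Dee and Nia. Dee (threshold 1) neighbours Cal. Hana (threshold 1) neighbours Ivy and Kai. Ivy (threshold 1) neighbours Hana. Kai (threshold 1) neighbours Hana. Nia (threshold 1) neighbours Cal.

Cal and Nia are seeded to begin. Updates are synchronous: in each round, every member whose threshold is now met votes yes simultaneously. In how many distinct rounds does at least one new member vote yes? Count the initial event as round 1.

2

Round 1 — Cal, Nia vote yes (initial).
Round 2 — checking thresholds:
  Dee: 1 of 1 neighbours ≥ 1, votes yes.
Round 3 — no new yes votes; cascade stops.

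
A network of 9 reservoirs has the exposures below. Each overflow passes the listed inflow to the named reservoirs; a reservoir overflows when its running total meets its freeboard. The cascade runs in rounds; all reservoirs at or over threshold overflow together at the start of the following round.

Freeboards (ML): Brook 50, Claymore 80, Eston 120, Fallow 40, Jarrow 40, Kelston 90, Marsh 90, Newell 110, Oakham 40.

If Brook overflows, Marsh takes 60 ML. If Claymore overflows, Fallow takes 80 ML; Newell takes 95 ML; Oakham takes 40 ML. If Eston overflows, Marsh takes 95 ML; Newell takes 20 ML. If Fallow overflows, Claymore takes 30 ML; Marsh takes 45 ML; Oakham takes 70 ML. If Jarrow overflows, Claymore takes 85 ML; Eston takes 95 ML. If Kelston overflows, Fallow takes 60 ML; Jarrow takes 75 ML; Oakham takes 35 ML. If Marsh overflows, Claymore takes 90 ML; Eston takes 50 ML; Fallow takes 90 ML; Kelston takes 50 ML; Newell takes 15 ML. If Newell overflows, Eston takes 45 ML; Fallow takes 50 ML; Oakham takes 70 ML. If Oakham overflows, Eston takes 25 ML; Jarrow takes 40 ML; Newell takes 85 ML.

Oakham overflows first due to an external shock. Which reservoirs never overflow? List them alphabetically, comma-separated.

Brook, Kelston

Round 1 — Oakham overflows (initial).
  Eston: +25 → 25 < 120
  Jarrow: +40 → 40 ≥ 40
  Newell: +85 → 85 < 110
Round 2 — Jarrow overflows.
  Claymore: +85 → 85 ≥ 80
  Eston: +95 → 120 ≥ 120
Round 3 — Claymore, Eston overflow.
  Fallow: +80 → 80 ≥ 40
  Marsh: +95 → 95 ≥ 90
  Newell: +95+20 → 200 ≥ 110
Round 4 — Fallow, Marsh, Newell overflow.
  Kelston: +50 → 50 < 90
No further overflows.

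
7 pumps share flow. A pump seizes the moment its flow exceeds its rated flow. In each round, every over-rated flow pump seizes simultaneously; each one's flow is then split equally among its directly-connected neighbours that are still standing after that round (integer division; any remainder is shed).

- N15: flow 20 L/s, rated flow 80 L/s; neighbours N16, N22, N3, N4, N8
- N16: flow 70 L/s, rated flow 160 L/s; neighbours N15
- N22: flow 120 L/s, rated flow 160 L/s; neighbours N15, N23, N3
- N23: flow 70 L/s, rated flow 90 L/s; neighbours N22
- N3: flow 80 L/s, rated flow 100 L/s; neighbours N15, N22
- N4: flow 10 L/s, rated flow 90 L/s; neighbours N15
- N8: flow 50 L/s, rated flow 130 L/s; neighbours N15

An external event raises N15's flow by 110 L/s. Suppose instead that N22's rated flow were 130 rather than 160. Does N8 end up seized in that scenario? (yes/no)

With N22's rated flow at 130:
Round 1 — N15 at 130 > 80. N15 seizes.
  N15 sheds 130 L/s to N16, N22, N3, N4, N8: 26 each.
    N16: 70+26 = 96 ≤ 160
    N22: 120+26 = 146 > 130
    N3: 80+26 = 106 > 100
    N4: 10+26 = 36 ≤ 90
    N8: 50+26 = 76 ≤ 130
Round 2 — N22, N3 seize.
  N22 sheds 146 L/s to N23: 146 each.
    N23: 70+146 = 216 > 90
  N3 sheds 106 L/s: no online neighbours, lost.
Round 3 — N23 seizes.
  N23 sheds 216 L/s: no online neighbours, lost.
No further seizures.

no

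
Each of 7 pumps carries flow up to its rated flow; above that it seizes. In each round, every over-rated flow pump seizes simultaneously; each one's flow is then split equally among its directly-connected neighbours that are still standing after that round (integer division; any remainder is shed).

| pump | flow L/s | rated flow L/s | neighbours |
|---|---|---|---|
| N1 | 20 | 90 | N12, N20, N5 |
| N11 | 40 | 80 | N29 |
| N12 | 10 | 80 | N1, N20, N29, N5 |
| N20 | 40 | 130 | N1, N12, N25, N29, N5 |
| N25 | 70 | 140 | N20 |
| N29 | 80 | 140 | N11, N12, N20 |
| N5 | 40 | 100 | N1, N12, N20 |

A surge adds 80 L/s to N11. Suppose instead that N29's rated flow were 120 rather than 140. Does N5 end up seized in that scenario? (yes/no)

yes

With N29's rated flow at 120:
Round 1 — N11 at 120 > 80. N11 seizes.
  N11 sheds 120 L/s to N29: 120 each.
    N29: 80+120 = 200 > 120
Round 2 — N29 seizes.
  N29 sheds 200 L/s to N12, N20: 100 each.
    N12: 10+100 = 110 > 80
    N20: 40+100 = 140 > 130
Round 3 — N12, N20 seize.
  N12 sheds 110 L/s to N1, N5: 55 each.
    N1: 20+55 = 75 ≤ 90
    N5: 40+55 = 95 ≤ 100
  N20 sheds 140 L/s to N1, N25, N5: 46 each (2 lost).
    N1: 75+46 = 121 > 90
    N25: 70+46 = 116 ≤ 140
    N5: 95+46 = 141 > 100
Round 4 — N1, N5 seize.
  N1 sheds 121 L/s: no online neighbours, lost.
  N5 sheds 141 L/s: no online neighbours, lost.
No further seizures.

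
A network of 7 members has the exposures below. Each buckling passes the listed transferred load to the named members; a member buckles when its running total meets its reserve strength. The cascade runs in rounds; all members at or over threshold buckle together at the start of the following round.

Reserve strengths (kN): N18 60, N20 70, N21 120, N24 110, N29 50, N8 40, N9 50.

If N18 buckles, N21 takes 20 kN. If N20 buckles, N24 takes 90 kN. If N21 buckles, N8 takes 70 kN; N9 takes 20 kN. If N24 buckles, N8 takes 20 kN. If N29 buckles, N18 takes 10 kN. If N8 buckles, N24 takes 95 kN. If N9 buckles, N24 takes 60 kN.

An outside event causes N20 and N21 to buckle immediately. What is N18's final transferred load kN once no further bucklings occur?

0

Round 1 — N20, N21 buckle (initial).
  N24: +90 → 90 < 110
  N8: +70 → 70 ≥ 40
  N9: +20 → 20 < 50
Round 2 — N8 buckles.
  N24: +95 → 185 ≥ 110
Round 3 — N24 buckles.
No further bucklings.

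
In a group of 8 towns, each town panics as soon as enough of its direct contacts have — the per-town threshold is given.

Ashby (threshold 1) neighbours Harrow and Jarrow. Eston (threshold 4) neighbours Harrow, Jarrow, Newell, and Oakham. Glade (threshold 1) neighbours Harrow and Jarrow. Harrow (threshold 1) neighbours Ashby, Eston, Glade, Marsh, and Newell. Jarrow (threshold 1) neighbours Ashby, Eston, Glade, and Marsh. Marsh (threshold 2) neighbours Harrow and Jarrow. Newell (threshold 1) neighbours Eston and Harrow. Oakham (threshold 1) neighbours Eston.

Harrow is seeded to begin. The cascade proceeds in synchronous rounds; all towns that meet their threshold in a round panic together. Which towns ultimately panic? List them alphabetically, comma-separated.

Round 1 — Harrow panics (initial).
Round 2 — checking thresholds:
  Ashby: 1 of 2 neighbours ≥ 1, panics.
  Eston: 1 of 4 neighbours < 4, holds.
  Glade: 1 of 2 neighbours ≥ 1, panics.
  Marsh: 1 of 2 neighbours < 2, holds.
  Newell: 1 of 2 neighbours ≥ 1, panics.
Round 3 — checking thresholds:
  Eston: 2 of 4 neighbours < 4, holds.
  Jarrow: 2 of 4 neighbours ≥ 1, panics.
  Marsh: 1 of 2 neighbours < 2, holds.
Round 4 — checking thresholds:
  Eston: 3 of 4 neighbours < 4, holds.
  Marsh: 2 of 2 neighbours ≥ 2, panics.
Round 5 — no new panics; cascade stops.

Ashby, Glade, Harrow, Jarrow, Marsh, Newell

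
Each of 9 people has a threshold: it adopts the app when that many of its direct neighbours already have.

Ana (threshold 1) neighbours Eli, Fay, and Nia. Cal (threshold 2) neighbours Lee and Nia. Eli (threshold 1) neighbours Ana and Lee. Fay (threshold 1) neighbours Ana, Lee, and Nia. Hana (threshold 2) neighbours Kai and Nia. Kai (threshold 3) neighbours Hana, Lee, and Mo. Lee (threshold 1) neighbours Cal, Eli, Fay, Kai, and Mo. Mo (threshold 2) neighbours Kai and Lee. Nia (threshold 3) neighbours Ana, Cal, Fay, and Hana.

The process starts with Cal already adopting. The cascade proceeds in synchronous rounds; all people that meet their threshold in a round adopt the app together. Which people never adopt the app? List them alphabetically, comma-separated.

Round 1 — Cal adopts the app (initial).
Round 2 — checking thresholds:
  Lee: 1 of 5 neighbours ≥ 1, adopts the app.
  Nia: 1 of 4 neighbours < 3, holds.
Round 3 — checking thresholds:
  Eli: 1 of 2 neighbours ≥ 1, adopts the app.
  Fay: 1 of 3 neighbours ≥ 1, adopts the app.
  Kai: 1 of 3 neighbours < 3, holds.
  Mo: 1 of 2 neighbours < 2, holds.
  Nia: 1 of 4 neighbours < 3, holds.
Round 4 — checking thresholds:
  Ana: 2 of 3 neighbours ≥ 1, adopts the app.
  Kai: 1 of 3 neighbours < 3, holds.
  Mo: 1 of 2 neighbours < 2, holds.
  Nia: 2 of 4 neighbours < 3, holds.
Round 5 — checking thresholds:
  Kai: 1 of 3 neighbours < 3, holds.
  Mo: 1 of 2 neighbours < 2, holds.
  Nia: 3 of 4 neighbours ≥ 3, adopts the app.
Round 6 — no new adoptions; cascade stops.

Hana, Kai, Mo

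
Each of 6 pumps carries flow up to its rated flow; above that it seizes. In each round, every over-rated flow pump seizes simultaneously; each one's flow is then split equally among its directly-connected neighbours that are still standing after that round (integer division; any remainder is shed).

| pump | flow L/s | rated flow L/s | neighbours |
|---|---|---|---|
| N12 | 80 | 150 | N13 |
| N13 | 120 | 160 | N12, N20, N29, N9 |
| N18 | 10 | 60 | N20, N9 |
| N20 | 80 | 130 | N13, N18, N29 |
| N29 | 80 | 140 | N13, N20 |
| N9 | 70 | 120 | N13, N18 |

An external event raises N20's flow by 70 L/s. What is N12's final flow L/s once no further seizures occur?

136

Round 1 — N20 at 150 > 130. N20 seizes.
  N20 sheds 150 L/s to N13, N18, N29: 50 each.
    N13: 120+50 = 170 > 160
    N18: 10+50 = 60 ≤ 60
    N29: 80+50 = 130 ≤ 140
Round 2 — N13 seizes.
  N13 sheds 170 L/s to N12, N29, N9: 56 each (2 lost).
    N12: 80+56 = 136 ≤ 150
    N29: 130+56 = 186 > 140
    N9: 70+56 = 126 > 120
Round 3 — N29, N9 seize.
  N29 sheds 186 L/s: no online neighbours, lost.
  N9 sheds 126 L/s to N18: 126 each.
    N18: 60+126 = 186 > 60
Round 4 — N18 seizes.
  N18 sheds 186 L/s: no online neighbours, lost.
No further seizures.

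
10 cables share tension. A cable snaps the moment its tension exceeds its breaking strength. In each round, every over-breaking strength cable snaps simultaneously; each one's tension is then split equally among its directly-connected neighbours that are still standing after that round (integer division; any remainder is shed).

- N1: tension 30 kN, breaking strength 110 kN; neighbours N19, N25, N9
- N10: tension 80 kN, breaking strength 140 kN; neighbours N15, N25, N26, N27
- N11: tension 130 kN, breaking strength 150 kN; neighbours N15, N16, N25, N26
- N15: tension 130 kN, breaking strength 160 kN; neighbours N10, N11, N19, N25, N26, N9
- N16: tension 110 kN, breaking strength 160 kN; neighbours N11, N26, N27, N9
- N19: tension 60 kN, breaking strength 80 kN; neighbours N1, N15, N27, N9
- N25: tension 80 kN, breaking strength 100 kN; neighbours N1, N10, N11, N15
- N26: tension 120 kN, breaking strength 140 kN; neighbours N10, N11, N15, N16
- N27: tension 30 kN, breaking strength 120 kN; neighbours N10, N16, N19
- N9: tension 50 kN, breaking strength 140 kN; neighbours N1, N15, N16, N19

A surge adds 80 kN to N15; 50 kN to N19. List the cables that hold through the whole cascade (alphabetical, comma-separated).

none

Round 1 — N15 at 210 > 160; N19 at 110 > 80. N15, N19 snap.
  N15 sheds 210 kN to N10, N11, N25, N26, N9: 42 each.
    N10: 80+42 = 122 ≤ 140
    N11: 130+42 = 172 > 150
    N25: 80+42 = 122 > 100
    N26: 120+42 = 162 > 140
    N9: 50+42 = 92 ≤ 140
  N19 sheds 110 kN to N1, N27, N9: 36 each (2 lost).
    N1: 30+36 = 66 ≤ 110
    N27: 30+36 = 66 ≤ 120
    N9: 92+36 = 128 ≤ 140
Round 2 — N11, N25, N26 snap.
  N11 sheds 172 kN to N16: 172 each.
    N16: 110+172 = 282 > 160
  N25 sheds 122 kN to N1, N10: 61 each.
    N1: 66+61 = 127 > 110
    N10: 122+61 = 183 > 140
  N26 sheds 162 kN to N10, N16: 81 each.
    N10: 183+81 = 264 > 140
    N16: 282+81 = 363 > 160
Round 3 — N1, N10, N16 snap.
  N1 sheds 127 kN to N9: 127 each.
    N9: 128+127 = 255 > 140
  N10 sheds 264 kN to N27: 264 each.
    N27: 66+264 = 330 > 120
  N16 sheds 363 kN to N27, N9: 181 each (1 lost).
    N27: 330+181 = 511 > 120
    N9: 255+181 = 436 > 140
Round 4 — N27, N9 snap.
  N27 sheds 511 kN: no online neighbours, lost.
  N9 sheds 436 kN: no online neighbours, lost.
No further breaks.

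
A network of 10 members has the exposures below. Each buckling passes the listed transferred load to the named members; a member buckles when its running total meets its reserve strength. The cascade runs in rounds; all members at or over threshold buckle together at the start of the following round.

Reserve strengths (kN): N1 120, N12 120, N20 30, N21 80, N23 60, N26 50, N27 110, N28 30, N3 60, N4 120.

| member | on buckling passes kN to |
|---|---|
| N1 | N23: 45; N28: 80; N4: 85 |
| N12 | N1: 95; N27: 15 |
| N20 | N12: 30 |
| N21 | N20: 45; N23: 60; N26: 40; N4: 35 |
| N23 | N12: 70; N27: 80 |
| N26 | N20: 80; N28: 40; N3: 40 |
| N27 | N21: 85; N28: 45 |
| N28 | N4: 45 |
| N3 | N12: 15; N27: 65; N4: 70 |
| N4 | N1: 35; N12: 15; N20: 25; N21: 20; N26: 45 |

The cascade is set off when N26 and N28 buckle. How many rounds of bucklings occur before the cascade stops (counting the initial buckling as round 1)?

Round 1 — N26, N28 buckle (initial).
  N20: +80 → 80 ≥ 30
  N3: +40 → 40 < 60
  N4: +45 → 45 < 120
Round 2 — N20 buckles.
  N12: +30 → 30 < 120
No further bucklings.

2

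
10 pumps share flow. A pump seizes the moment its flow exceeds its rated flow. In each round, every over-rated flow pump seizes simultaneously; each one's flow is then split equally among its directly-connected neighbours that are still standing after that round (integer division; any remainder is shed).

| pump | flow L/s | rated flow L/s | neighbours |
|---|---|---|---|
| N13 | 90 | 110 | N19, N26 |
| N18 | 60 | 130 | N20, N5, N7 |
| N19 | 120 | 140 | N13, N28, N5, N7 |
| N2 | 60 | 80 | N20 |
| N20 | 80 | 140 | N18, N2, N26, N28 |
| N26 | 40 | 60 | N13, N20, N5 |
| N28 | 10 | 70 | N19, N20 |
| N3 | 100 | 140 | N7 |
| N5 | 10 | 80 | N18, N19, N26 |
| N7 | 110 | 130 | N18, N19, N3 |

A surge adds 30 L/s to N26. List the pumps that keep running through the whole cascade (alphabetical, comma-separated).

none

Round 1 — N26 at 70 > 60. N26 seizes.
  N26 sheds 70 L/s to N13, N20, N5: 23 each (1 lost).
    N13: 90+23 = 113 > 110
    N20: 80+23 = 103 ≤ 140
    N5: 10+23 = 33 ≤ 80
Round 2 — N13 seizes.
  N13 sheds 113 L/s to N19: 113 each.
    N19: 120+113 = 233 > 140
Round 3 — N19 seizes.
  N19 sheds 233 L/s to N28, N5, N7: 77 each (2 lost).
    N28: 10+77 = 87 > 70
    N5: 33+77 = 110 > 80
    N7: 110+77 = 187 > 130
Round 4 — N28, N5, N7 seize.
  N28 sheds 87 L/s to N20: 87 each.
    N20: 103+87 = 190 > 140
  N5 sheds 110 L/s to N18: 110 each.
    N18: 60+110 = 170 > 130
  N7 sheds 187 L/s to N18, N3: 93 each (1 lost).
    N18: 170+93 = 263 > 130
    N3: 100+93 = 193 > 140
Round 5 — N18, N20, N3 seize.
  N18 sheds 263 L/s: no online neighbours, lost.
  N20 sheds 190 L/s to N2: 190 each.
    N2: 60+190 = 250 > 80
  N3 sheds 193 L/s: no online neighbours, lost.
Round 6 — N2 seizes.
  N2 sheds 250 L/s: no online neighbours, lost.
No further seizures.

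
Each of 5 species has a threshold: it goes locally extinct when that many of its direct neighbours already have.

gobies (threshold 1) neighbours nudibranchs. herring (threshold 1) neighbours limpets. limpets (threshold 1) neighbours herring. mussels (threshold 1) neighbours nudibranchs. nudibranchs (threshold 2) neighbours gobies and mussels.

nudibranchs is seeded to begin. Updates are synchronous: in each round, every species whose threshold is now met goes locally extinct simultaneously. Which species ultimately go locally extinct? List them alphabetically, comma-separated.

gobies, mussels, nudibranchs

Round 1 — nudibranchs goes locally extinct (initial).
Round 2 — checking thresholds:
  gobies: 1 of 1 neighbours ≥ 1, goes locally extinct.
  mussels: 1 of 1 neighbours ≥ 1, goes locally extinct.
Round 3 — no new extinctions; cascade stops.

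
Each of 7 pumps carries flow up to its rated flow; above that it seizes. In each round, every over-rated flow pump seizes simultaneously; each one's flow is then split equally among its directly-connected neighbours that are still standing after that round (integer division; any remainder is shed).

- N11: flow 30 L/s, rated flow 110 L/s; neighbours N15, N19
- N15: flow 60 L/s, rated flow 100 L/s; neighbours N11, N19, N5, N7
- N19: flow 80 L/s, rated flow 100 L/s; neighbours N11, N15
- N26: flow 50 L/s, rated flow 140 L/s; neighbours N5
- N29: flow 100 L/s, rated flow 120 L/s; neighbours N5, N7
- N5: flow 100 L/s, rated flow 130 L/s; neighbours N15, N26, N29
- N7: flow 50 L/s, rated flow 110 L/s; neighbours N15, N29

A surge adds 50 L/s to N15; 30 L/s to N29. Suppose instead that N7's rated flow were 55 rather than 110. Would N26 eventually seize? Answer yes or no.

With N7's rated flow at 55:
Round 1 — N15 at 110 > 100; N29 at 130 > 120. N15, N29 seize.
  N15 sheds 110 L/s to N11, N19, N5, N7: 27 each (2 lost).
    N11: 30+27 = 57 ≤ 110
    N19: 80+27 = 107 > 100
    N5: 100+27 = 127 ≤ 130
    N7: 50+27 = 77 > 55
  N29 sheds 130 L/s to N5, N7: 65 each.
    N5: 127+65 = 192 > 130
    N7: 77+65 = 142 > 55
Round 2 — N19, N5, N7 seize.
  N19 sheds 107 L/s to N11: 107 each.
    N11: 57+107 = 164 > 110
  N5 sheds 192 L/s to N26: 192 each.
    N26: 50+192 = 242 > 140
  N7 sheds 142 L/s: no online neighbours, lost.
Round 3 — N11, N26 seize.
  N11 sheds 164 L/s: no online neighbours, lost.
  N26 sheds 242 L/s: no online neighbours, lost.
No further seizures.

yes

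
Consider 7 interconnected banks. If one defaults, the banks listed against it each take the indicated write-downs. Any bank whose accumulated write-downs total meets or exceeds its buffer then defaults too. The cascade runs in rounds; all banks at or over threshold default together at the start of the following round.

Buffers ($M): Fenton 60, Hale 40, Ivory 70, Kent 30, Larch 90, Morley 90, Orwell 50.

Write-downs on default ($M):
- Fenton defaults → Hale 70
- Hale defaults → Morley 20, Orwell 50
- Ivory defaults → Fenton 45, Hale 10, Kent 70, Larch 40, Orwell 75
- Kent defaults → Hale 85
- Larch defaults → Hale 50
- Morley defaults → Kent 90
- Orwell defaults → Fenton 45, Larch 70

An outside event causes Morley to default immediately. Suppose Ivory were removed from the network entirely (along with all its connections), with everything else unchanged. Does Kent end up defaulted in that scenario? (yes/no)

yes

With Ivory removed:
Round 1 — Morley defaults (initial).
  Kent: +90 → 90 ≥ 30
Round 2 — Kent defaults.
  Hale: +85 → 85 ≥ 40
Round 3 — Hale defaults.
  Orwell: +50 → 50 ≥ 50
Round 4 — Orwell defaults.
  Fenton: +45 → 45 < 60
  Larch: +70 → 70 < 90
No further defaults.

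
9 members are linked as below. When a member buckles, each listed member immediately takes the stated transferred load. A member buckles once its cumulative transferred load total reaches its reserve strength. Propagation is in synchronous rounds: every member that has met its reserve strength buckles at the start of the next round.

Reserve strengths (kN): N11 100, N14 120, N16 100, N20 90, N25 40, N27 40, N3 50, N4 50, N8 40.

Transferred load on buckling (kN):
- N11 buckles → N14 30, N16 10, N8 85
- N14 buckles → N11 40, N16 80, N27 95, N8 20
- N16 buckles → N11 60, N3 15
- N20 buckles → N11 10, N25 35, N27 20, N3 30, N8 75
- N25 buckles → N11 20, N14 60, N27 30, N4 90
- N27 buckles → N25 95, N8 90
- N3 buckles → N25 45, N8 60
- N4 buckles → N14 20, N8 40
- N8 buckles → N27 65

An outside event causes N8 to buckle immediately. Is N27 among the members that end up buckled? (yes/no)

yes

Round 1 — N8 buckles (initial).
  N27: +65 → 65 ≥ 40
Round 2 — N27 buckles.
  N25: +95 → 95 ≥ 40
Round 3 — N25 buckles.
  N11: +20 → 20 < 100
  N14: +60 → 60 < 120
  N4: +90 → 90 ≥ 50
Round 4 — N4 buckles.
  N14: +20 → 80 < 120
No further bucklings.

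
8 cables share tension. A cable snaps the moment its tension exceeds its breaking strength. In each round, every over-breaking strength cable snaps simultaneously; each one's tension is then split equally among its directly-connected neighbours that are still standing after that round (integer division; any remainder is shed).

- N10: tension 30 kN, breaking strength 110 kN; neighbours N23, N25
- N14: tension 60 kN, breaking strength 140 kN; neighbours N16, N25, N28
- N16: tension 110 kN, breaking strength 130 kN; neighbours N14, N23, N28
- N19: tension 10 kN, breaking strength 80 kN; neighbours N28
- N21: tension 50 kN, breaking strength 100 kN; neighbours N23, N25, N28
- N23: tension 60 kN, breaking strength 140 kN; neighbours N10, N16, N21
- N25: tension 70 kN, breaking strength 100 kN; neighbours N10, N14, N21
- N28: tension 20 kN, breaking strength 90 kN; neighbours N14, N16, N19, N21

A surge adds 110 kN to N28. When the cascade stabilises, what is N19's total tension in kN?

42

Round 1 — N28 at 130 > 90. N28 snaps.
  N28 sheds 130 kN to N14, N16, N19, N21: 32 each (2 lost).
    N14: 60+32 = 92 ≤ 140
    N16: 110+32 = 142 > 130
    N19: 10+32 = 42 ≤ 80
    N21: 50+32 = 82 ≤ 100
Round 2 — N16 snaps.
  N16 sheds 142 kN to N14, N23: 71 each.
    N14: 92+71 = 163 > 140
    N23: 60+71 = 131 ≤ 140
Round 3 — N14 snaps.
  N14 sheds 163 kN to N25: 163 each.
    N25: 70+163 = 233 > 100
Round 4 — N25 snaps.
  N25 sheds 233 kN to N10, N21: 116 each (1 lost).
    N10: 30+116 = 146 > 110
    N21: 82+116 = 198 > 100
Round 5 — N10, N21 snap.
  N10 sheds 146 kN to N23: 146 each.
    N23: 131+146 = 277 > 140
  N21 sheds 198 kN to N23: 198 each.
    N23: 277+198 = 475 > 140
Round 6 — N23 snaps.
  N23 sheds 475 kN: no online neighbours, lost.
No further breaks.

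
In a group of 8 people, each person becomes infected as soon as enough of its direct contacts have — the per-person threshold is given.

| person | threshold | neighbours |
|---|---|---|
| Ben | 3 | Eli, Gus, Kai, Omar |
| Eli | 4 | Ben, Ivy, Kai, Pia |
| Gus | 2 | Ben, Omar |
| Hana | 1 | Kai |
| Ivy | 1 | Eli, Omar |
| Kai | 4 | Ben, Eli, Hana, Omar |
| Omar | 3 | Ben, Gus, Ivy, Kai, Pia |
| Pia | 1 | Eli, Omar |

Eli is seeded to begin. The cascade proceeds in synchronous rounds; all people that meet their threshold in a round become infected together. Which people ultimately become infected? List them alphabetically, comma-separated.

Eli, Ivy, Pia

Round 1 — Eli becomes infected (initial).
Round 2 — checking thresholds:
  Ben: 1 of 4 neighbours < 3, holds.
  Ivy: 1 of 2 neighbours ≥ 1, becomes infected.
  Kai: 1 of 4 neighbours < 4, holds.
  Pia: 1 of 2 neighbours ≥ 1, becomes infected.
Round 3 — no new infections; cascade stops.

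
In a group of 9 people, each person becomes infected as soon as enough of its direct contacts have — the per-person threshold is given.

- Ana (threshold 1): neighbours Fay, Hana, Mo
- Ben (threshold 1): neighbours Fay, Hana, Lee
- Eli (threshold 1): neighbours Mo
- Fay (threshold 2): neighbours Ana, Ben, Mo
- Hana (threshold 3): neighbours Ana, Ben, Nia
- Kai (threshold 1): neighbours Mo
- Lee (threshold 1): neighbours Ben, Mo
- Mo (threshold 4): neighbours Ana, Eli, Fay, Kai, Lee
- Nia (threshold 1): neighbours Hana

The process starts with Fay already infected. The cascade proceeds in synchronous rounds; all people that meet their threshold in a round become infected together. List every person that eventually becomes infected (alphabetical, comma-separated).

Ana, Ben, Fay, Lee

Round 1 — Fay becomes infected (initial).
Round 2 — checking thresholds:
  Ana: 1 of 3 neighbours ≥ 1, becomes infected.
  Ben: 1 of 3 neighbours ≥ 1, becomes infected.
  Mo: 1 of 5 neighbours < 4, holds.
Round 3 — checking thresholds:
  Hana: 2 of 3 neighbours < 3, holds.
  Lee: 1 of 2 neighbours ≥ 1, becomes infected.
  Mo: 2 of 5 neighbours < 4, holds.
Round 4 — no new infections; cascade stops.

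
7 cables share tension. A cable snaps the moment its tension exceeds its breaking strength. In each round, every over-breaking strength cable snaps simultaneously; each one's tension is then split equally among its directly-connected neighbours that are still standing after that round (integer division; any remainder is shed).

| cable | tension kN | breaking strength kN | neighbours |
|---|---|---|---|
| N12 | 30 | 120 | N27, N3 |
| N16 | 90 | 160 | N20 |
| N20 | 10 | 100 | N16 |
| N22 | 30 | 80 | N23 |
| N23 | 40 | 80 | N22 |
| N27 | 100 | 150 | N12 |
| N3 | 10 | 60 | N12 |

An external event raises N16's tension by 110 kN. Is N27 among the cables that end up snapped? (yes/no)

Round 1 — N16 at 200 > 160. N16 snaps.
  N16 sheds 200 kN to N20: 200 each.
    N20: 10+200 = 210 > 100
Round 2 — N20 snaps.
  N20 sheds 210 kN: no online neighbours, lost.
No further breaks.

no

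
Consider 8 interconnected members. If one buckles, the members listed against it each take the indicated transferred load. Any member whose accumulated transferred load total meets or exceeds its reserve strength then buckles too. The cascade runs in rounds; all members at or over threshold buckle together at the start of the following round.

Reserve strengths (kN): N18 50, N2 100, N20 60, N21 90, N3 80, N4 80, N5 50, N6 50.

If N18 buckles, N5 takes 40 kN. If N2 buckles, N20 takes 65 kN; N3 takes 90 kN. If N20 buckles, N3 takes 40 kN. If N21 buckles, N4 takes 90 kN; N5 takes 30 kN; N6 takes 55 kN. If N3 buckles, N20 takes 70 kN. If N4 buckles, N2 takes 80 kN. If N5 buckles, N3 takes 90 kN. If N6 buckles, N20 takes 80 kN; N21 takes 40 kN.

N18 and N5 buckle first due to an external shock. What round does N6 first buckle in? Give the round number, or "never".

never

Round 1 — N18, N5 buckle (initial).
  N3: +90 → 90 ≥ 80
Round 2 — N3 buckles.
  N20: +70 → 70 ≥ 60
Round 3 — N20 buckles.
No further bucklings.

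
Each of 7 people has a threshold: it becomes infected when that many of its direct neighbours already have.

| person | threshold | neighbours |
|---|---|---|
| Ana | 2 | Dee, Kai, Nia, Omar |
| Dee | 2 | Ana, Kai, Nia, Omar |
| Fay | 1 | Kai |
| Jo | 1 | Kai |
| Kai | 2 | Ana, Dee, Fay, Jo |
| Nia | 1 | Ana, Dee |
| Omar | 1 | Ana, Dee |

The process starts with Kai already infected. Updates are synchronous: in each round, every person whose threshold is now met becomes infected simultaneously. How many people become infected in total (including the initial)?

3

Round 1 — Kai becomes infected (initial).
Round 2 — checking thresholds:
  Ana: 1 of 4 neighbours < 2, below threshold.
  Dee: 1 of 4 neighbours < 2, below threshold.
  Fay: 1 of 1 neighbours ≥ 1, becomes infected.
  Jo: 1 of 1 neighbours ≥ 1, becomes infected.
Round 3 — no new infections; cascade stops.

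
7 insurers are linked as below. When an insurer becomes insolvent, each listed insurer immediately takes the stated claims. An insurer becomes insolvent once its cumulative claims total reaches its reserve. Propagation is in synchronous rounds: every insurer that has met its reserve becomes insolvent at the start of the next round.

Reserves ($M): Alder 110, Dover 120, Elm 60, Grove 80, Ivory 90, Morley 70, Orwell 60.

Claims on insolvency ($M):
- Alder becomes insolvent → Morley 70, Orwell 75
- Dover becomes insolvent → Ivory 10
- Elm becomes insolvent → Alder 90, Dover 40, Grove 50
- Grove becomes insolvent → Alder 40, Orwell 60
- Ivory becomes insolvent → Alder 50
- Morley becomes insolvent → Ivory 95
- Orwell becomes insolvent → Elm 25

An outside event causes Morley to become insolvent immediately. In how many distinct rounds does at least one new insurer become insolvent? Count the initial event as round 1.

Round 1 — Morley becomes insolvent (initial).
  Ivory: +95 → 95 ≥ 90
Round 2 — Ivory becomes insolvent.
  Alder: +50 → 50 < 110
No further insolvencies.

2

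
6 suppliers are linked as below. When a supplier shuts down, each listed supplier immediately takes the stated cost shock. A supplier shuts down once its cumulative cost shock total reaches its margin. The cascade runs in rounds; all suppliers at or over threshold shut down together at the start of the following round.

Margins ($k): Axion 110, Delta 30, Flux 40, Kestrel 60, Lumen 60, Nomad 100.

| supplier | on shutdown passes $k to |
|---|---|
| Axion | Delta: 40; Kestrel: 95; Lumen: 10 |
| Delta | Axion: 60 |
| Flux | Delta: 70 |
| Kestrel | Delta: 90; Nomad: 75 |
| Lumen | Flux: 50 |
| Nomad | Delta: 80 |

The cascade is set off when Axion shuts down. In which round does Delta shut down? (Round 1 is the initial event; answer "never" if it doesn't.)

Round 1 — Axion shuts down (initial).
  Delta: +40 → 40 ≥ 30
  Kestrel: +95 → 95 ≥ 60
  Lumen: +10 → 10 < 60
Round 2 — Delta, Kestrel shut down.
  Nomad: +75 → 75 < 100
No further shutdowns.

2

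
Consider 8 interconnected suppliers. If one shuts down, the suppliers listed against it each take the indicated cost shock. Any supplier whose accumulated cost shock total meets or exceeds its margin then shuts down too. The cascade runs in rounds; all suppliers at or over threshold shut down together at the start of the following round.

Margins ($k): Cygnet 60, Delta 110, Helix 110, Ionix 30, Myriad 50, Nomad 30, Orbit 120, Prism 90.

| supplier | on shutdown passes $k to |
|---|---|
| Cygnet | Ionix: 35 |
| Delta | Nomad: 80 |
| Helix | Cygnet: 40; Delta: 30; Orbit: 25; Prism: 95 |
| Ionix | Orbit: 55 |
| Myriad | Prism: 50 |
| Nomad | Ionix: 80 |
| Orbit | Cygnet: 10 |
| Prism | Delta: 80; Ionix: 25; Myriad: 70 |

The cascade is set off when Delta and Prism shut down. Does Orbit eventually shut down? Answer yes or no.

Round 1 — Delta, Prism shut down (initial).
  Ionix: +25 → 25 < 30
  Myriad: +70 → 70 ≥ 50
  Nomad: +80 → 80 ≥ 30
Round 2 — Myriad, Nomad shut down.
  Ionix: +80 → 105 ≥ 30
Round 3 — Ionix shuts down.
  Orbit: +55 → 55 < 120
No further shutdowns.

no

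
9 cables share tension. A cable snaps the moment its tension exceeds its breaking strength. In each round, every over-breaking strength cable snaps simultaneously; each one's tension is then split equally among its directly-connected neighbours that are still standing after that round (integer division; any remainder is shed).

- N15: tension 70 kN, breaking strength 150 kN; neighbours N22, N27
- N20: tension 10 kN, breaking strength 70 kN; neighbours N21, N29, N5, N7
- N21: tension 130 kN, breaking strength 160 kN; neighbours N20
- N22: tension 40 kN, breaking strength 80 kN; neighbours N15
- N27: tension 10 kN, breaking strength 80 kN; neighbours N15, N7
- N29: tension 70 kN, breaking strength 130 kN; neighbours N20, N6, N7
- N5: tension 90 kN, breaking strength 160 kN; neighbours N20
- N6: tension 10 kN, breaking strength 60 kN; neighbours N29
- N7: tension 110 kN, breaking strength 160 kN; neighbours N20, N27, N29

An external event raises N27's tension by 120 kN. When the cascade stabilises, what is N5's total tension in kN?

138

Round 1 — N27 at 130 > 80. N27 snaps.
  N27 sheds 130 kN to N15, N7: 65 each.
    N15: 70+65 = 135 ≤ 150
    N7: 110+65 = 175 > 160
Round 2 — N7 snaps.
  N7 sheds 175 kN to N20, N29: 87 each (1 lost).
    N20: 10+87 = 97 > 70
    N29: 70+87 = 157 > 130
Round 3 — N20, N29 snap.
  N20 sheds 97 kN to N21, N5: 48 each (1 lost).
    N21: 130+48 = 178 > 160
    N5: 90+48 = 138 ≤ 160
  N29 sheds 157 kN to N6: 157 each.
    N6: 10+157 = 167 > 60
Round 4 — N21, N6 snap.
  N21 sheds 178 kN: no online neighbours, lost.
  N6 sheds 167 kN: no online neighbours, lost.
No further breaks.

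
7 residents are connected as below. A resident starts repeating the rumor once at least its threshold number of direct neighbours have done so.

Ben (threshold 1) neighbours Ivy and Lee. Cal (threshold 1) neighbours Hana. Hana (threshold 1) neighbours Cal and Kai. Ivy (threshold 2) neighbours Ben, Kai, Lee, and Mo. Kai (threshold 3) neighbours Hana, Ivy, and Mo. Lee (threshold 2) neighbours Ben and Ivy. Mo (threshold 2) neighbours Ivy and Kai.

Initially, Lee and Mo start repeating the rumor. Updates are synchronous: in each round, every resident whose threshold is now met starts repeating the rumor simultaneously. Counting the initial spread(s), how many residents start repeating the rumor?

4

Round 1 — Lee, Mo start repeating the rumor (initial).
Round 2 — checking thresholds:
  Ben: 1 of 2 neighbours ≥ 1, starts repeating the rumor.
  Ivy: 2 of 4 neighbours ≥ 2, starts repeating the rumor.
  Kai: 1 of 3 neighbours < 3, below threshold.
Round 3 — no new spreads; cascade stops.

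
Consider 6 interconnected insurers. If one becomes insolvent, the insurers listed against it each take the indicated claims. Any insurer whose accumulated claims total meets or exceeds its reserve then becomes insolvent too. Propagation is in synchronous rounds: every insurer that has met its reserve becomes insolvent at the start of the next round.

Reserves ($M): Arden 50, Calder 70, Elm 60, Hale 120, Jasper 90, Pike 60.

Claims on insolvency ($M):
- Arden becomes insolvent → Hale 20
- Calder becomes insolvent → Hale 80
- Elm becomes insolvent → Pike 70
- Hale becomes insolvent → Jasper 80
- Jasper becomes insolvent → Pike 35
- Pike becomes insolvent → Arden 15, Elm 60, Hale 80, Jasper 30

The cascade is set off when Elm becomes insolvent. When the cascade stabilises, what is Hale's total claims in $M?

Round 1 — Elm becomes insolvent (initial).
  Pike: +70 → 70 ≥ 60
Round 2 — Pike becomes insolvent.
  Arden: +15 → 15 < 50
  Hale: +80 → 80 < 120
  Jasper: +30 → 30 < 90
No further insolvencies.

80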